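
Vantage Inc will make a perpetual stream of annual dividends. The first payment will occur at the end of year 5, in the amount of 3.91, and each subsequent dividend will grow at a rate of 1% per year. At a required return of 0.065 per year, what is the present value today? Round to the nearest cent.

55.26

Value at end of year 4: C₁ / (r − g) = 3.91 / (0.065 − 0.01) = 71.0909
Discount to today: PV = 71.0909 / (1 + 0.065)^4 = 71.0909 / 1.286466 = 55.26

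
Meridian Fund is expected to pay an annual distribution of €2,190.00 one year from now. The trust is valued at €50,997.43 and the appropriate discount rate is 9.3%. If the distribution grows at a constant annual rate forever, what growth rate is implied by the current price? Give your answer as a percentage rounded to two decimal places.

P = D₁/(r−g) ⇒ g = r − D₁/P = 0.093 − €2,190.00/€50,997.43 = 0.050057

5.01%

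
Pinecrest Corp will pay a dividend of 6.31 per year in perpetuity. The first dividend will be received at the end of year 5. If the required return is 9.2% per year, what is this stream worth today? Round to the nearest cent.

Value at end of year 4: C / r = 6.31 / 0.092 = 68.5870
Discount to today: PV = 68.5870 / (1 + 0.092)^4 = 68.5870 / 1.421970 = 48.23

48.23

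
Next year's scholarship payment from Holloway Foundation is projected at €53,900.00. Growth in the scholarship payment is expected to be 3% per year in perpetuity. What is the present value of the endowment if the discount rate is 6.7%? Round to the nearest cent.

Growing perpetuity: P = D₁ / (r − g) = €53,900.0000 / (0.067 − 0.03) = €1,456,756.76

€1456756.76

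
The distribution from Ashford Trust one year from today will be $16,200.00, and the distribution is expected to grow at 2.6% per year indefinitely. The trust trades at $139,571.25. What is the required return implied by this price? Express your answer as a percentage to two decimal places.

14.21%

P = D₁/(r − g) ⇒ r = D₁/P + g = $16,200.0000/$139,571.25 + 0.026 = 0.116070 + 0.026 = 0.142070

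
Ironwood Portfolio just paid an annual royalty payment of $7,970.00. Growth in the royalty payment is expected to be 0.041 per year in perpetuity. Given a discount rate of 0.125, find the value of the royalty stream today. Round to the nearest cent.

D₁ = D₀ × (1 + g) = $7,970.00 × 1.041 = $8,296.7700
Growing perpetuity: P = D₁ / (r − g) = $8,296.7700 / (0.125 − 0.041) = $98,771.07

$98771.07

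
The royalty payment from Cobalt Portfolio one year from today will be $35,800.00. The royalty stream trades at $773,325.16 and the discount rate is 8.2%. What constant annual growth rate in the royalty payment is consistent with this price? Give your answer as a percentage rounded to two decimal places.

3.57%

P = D₁/(r−g) ⇒ g = r − D₁/P = 0.082 − $35,800.00/$773,325.16 = 0.035706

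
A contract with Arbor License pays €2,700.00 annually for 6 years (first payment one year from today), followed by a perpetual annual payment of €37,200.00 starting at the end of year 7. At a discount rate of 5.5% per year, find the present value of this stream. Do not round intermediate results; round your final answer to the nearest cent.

PV of 6-year annuity: €2,700.00 × [1 − (1+0.055)^−6] / 0.055 = 13487.93183
Perpetuity value at year 6: €37,200.00 / 0.055 = 676363.63636
PV of perpetuity: 676363.63636 / (1+0.055)^6 = 490529.90888
Total PV = 13487.93183 + 490529.90888 = 504017.84072

€504017.84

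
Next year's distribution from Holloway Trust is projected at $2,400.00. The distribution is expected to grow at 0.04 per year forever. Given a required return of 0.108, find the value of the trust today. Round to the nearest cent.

Growing perpetuity: P = D₁ / (r − g) = $2,400.0000 / (0.108 − 0.04) = $35,294.12

$35294.12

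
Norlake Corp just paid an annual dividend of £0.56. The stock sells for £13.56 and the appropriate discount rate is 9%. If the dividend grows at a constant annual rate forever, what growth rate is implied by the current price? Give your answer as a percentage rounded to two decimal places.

P = D₀(1+g)/(r−g) ⇒ P(r−g) = D₀(1+g) ⇒ g(P+D₀) = P·r − D₀
g = (P·r − D₀)/(P + D₀) = (£13.56×0.09 − £0.56) / (£13.56 + £0.56) = 0.046771

4.68%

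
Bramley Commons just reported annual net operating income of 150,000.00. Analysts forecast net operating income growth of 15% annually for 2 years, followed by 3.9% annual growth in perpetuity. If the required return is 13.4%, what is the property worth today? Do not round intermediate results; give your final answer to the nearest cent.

1993525.48

D_1 = 172500.00000
D_2 = 198375.00000
Terminal value at year 2: TV = D_2×(1+g_2)/(r−g_2) = 206111.62500/0.095 = 2169596.05263
P_0 = D_1/(1+r)^1 + D_2/(1+r)^2 + TV/(1+r)^2
    = 152116.40212 + 154262.66529 + 1687146.41297 = 1993525.48037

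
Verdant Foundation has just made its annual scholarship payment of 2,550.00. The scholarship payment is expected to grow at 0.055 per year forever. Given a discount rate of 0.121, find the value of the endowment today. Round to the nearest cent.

40761.36

D₁ = D₀ × (1 + g) = 2,550.00 × 1.055 = 2,690.2500
Growing perpetuity: P = D₁ / (r − g) = 2,690.2500 / (0.121 − 0.055) = 40,761.36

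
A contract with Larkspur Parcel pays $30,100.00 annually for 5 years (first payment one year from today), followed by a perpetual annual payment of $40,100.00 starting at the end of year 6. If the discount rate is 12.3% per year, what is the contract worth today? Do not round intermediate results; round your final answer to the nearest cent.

$290234.80

PV of 5-year annuity: $30,100.00 × [1 − (1+0.123)^−5] / 0.123 = 107702.18618
Perpetuity value at year 5: $40,100.00 / 0.123 = 326016.26016
PV of perpetuity: 326016.26016 / (1+0.123)^5 = 182532.61678
Total PV = 107702.18618 + 182532.61678 = 290234.80296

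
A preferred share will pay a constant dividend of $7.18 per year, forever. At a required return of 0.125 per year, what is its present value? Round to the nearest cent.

Level perpetuity: PV = C / r = $7.18 / 0.125 = $57.44

$57.44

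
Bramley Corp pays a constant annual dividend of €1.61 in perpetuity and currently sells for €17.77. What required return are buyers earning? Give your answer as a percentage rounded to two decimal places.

P = C/r ⇒ r = C/P = €1.61/€17.77 = 0.090602

9.06%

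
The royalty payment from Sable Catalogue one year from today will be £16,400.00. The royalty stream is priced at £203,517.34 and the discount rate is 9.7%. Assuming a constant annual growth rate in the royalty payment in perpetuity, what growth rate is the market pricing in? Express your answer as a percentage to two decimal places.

P = D₁/(r−g) ⇒ g = r − D₁/P = 0.097 − £16,400.00/£203,517.34 = 0.016417

1.64%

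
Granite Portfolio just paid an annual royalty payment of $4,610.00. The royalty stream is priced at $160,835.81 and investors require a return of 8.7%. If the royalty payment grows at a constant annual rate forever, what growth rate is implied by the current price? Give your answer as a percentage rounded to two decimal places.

5.67%

P = D₀(1+g)/(r−g) ⇒ P(r−g) = D₀(1+g) ⇒ g(P+D₀) = P·r − D₀
g = (P·r − D₀)/(P + D₀) = ($160,835.81×0.087 − $4,610.00) / ($160,835.81 + $4,610.00) = 0.056712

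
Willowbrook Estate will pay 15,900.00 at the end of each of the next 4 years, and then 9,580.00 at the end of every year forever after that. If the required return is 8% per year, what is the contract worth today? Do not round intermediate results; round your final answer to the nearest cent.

PV of 4-year annuity: 15,900.00 × [1 − (1+0.08)^−4] / 0.08 = 52662.81676
Perpetuity value at year 4: 9,580.00 / 0.08 = 119750.00000
PV of perpetuity: 119750.00000 / (1+0.08)^4 = 88019.82487
Total PV = 52662.81676 + 88019.82487 = 140682.64163

140682.64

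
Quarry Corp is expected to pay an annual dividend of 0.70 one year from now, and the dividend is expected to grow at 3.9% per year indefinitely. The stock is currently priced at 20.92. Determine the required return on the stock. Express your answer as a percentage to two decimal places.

P = D₁/(r − g) ⇒ r = D₁/P + g = 0.7000/20.92 + 0.039 = 0.033461 + 0.039 = 0.072461

7.25%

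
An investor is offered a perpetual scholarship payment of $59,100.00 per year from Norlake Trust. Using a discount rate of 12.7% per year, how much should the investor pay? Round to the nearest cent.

$465354.33

Level perpetuity: PV = C / r = $59,100.00 / 0.127 = $465,354.33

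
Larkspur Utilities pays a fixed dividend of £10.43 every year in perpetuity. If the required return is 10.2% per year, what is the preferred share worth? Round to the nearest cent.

Level perpetuity: PV = C / r = £10.43 / 0.102 = £102.25

£102.25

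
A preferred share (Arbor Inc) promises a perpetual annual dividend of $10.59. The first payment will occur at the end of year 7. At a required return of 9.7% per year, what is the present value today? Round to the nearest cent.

Value at end of year 6: C / r = $10.59 / 0.097 = $109.1753
Discount to today: PV = $109.1753 / (1 + 0.097)^6 = $109.1753 / 1.742769 = $62.64

$62.64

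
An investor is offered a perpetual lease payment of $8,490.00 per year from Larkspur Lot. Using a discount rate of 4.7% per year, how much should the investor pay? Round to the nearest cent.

$180638.30

Level perpetuity: PV = C / r = $8,490.00 / 0.047 = $180,638.30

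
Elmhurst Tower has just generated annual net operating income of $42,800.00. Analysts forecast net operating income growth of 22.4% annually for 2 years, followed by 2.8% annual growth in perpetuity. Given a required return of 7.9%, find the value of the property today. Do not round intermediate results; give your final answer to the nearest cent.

$1213790.55

D_1 = 52387.20000
D_2 = 64121.93280
Terminal value at year 2: TV = D_2×(1+g_2)/(r−g_2) = 65917.34692/0.051 = 1292496.99840
P_0 = D_1/(1+r)^1 + D_2/(1+r)^2 + TV/(1+r)^2
    = 48551.62187 + 55076.16791 + 1110162.75702 = 1213790.54680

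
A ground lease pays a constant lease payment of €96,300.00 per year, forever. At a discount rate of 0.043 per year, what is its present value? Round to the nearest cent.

€2239534.88

Level perpetuity: PV = C / r = €96,300.00 / 0.043 = €2,239,534.88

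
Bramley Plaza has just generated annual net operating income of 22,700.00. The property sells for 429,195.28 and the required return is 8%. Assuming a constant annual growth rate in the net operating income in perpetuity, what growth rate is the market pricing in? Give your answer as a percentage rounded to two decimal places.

P = D₀(1+g)/(r−g) ⇒ P(r−g) = D₀(1+g) ⇒ g(P+D₀) = P·r − D₀
g = (P·r − D₀)/(P + D₀) = (429,195.28×0.08 − 22,700.00) / (429,195.28 + 22,700.00) = 0.025748

2.57%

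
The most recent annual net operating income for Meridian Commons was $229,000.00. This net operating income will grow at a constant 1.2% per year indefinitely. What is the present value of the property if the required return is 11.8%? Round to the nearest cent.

D₁ = D₀ × (1 + g) = $229,000.00 × 1.012 = $231,748.0000
Growing perpetuity: P = D₁ / (r − g) = $231,748.0000 / (0.118 − 0.012) = $2,186,301.89

$2186301.89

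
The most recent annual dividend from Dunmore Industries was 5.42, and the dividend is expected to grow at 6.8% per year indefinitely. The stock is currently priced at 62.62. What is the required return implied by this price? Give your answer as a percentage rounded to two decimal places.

16.04%

D₁ = 5.42 × 1.068 = 5.7886
P = D₁/(r − g) ⇒ r = D₁/P + g = 5.7886/62.62 + 0.068 = 0.092439 + 0.068 = 0.160439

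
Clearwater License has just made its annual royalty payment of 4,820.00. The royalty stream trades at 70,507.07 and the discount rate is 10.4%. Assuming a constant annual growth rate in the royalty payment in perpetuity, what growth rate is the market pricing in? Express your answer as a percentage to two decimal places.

3.34%

P = D₀(1+g)/(r−g) ⇒ P(r−g) = D₀(1+g) ⇒ g(P+D₀) = P·r − D₀
g = (P·r − D₀)/(P + D₀) = (70,507.07×0.104 − 4,820.00) / (70,507.07 + 4,820.00) = 0.033358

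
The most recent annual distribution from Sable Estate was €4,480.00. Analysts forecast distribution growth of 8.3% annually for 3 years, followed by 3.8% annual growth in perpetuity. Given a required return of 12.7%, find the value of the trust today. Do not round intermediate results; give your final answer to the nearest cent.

€58783.54

D_1 = 4851.84000
D_2 = 5254.54272
D_3 = 5690.66977
Terminal value at year 3: TV = D_3×(1+g_2)/(r−g_2) = 5906.91522/0.089 = 66369.83390
P_0 = D_1/(1+r)^1 + D_2/(1+r)^2 + D_3/(1+r)^3 + TV/(1+r)^3
    = 4305.09317 + 4137.01500 + 3975.49888 + 46365.93079 = 58783.53784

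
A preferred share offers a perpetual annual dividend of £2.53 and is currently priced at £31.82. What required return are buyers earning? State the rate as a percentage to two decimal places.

7.95%

P = C/r ⇒ r = C/P = £2.53/£31.82 = 0.079510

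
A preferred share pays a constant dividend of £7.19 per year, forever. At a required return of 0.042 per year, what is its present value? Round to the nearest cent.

£171.19

Level perpetuity: PV = C / r = £7.19 / 0.042 = £171.19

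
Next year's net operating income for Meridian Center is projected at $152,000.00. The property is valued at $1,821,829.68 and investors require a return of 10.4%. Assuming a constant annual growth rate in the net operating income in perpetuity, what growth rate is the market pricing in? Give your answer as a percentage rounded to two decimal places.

P = D₁/(r−g) ⇒ g = r − D₁/P = 0.104 − $152,000.00/$1,821,829.68 = 0.020567

2.06%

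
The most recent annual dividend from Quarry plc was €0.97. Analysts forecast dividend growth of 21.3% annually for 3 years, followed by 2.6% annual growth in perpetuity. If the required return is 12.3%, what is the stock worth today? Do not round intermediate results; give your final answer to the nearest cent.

€16.33

D_1 = 1.17661
D_2 = 1.42723
D_3 = 1.73123
Terminal value at year 3: TV = D_3×(1+g_2)/(r−g_2) = 1.77624/0.097 = 18.31175
P_0 = D_1/(1+r)^1 + D_2/(1+r)^2 + D_3/(1+r)^3 + TV/(1+r)^3
    = 1.04774 + 1.13171 + 1.22240 + 12.92976 = 16.33161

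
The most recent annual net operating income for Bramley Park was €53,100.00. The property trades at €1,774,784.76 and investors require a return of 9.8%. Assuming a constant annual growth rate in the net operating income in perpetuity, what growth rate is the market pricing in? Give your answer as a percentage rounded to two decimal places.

P = D₀(1+g)/(r−g) ⇒ P(r−g) = D₀(1+g) ⇒ g(P+D₀) = P·r − D₀
g = (P·r − D₀)/(P + D₀) = (€1,774,784.76×0.098 − €53,100.00) / (€1,774,784.76 + €53,100.00) = 0.066103

6.61%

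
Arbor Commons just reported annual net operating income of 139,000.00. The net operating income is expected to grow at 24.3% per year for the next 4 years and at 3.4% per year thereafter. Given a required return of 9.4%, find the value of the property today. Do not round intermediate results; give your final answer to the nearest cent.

4764983.01

D_1 = 172777.00000
D_2 = 214761.81100
D_3 = 266948.93107
D_4 = 331817.52132
Terminal value at year 4: TV = D_4×(1+g_2)/(r−g_2) = 343099.31705/0.06 = 5718321.95081
P_0 = D_1/(1+r)^1 + D_2/(1+r)^2 + D_3/(1+r)^3 + D_4/(1+r)^4 + TV/(1+r)^4
    = 157931.44424 + 179441.30273 + 203880.74890 + 231648.78509 + 3992080.72968 = 4764983.01064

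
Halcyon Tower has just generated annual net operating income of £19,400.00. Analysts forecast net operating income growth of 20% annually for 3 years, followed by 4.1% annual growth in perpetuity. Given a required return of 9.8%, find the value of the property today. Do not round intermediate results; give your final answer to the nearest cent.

D_1 = 23280.00000
D_2 = 27936.00000
D_3 = 33523.20000
Terminal value at year 3: TV = D_3×(1+g_2)/(r−g_2) = 34897.65120/0.057 = 612239.49474
P_0 = D_1/(1+r)^1 + D_2/(1+r)^2 + D_3/(1+r)^3 + TV/(1+r)^3
    = 21202.18579 + 23171.78775 + 25324.35820 + 462502.75235 = 532201.08410

£532201.08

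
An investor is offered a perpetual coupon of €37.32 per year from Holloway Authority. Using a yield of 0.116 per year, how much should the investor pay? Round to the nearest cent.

€321.72

Level perpetuity: PV = C / r = €37.32 / 0.116 = €321.72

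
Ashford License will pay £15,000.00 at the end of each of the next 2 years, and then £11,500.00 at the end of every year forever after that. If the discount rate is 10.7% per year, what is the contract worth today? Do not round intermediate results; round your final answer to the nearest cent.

PV of 2-year annuity: £15,000.00 × [1 − (1+0.107)^−2] / 0.107 = 25790.54698
Perpetuity value at year 2: £11,500.00 / 0.107 = 107476.63551
PV of perpetuity: 107476.63551 / (1+0.107)^2 = 87703.88283
Total PV = 25790.54698 + 87703.88283 = 113494.42981

£113494.43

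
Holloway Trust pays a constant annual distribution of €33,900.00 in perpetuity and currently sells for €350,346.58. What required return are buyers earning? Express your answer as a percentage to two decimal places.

P = C/r ⇒ r = C/P = €33,900.00/€350,346.58 = 0.096761

9.68%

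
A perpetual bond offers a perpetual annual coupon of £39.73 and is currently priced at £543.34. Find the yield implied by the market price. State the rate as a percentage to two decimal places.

7.31%

P = C/r ⇒ r = C/P = £39.73/£543.34 = 0.073122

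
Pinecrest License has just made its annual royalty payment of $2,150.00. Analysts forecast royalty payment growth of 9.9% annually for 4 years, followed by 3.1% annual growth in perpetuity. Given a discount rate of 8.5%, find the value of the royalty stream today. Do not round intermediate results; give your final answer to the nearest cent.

$52090.12

D_1 = 2362.85000
D_2 = 2596.77215
D_3 = 2853.85259
D_4 = 3136.38400
Terminal value at year 4: TV = D_4×(1+g_2)/(r−g_2) = 3233.61190/0.054 = 59881.70192
P_0 = D_1/(1+r)^1 + D_2/(1+r)^2 + D_3/(1+r)^3 + D_4/(1+r)^4 + TV/(1+r)^4
    = 2177.74194 + 2205.84183 + 2234.30431 + 2263.13404 + 43209.09620 = 52090.11831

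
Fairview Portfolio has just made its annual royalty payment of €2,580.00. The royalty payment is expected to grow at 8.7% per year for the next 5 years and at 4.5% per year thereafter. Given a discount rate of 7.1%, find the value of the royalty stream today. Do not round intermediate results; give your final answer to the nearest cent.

€125166.61

D_1 = 2804.46000
D_2 = 3048.44802
D_3 = 3313.66300
D_4 = 3601.95168
D_5 = 3915.32147
Terminal value at year 5: TV = D_5×(1+g_2)/(r−g_2) = 4091.51094/0.026 = 157365.80542
P_0 = D_1/(1+r)^1 + D_2/(1+r)^2 + D_3/(1+r)^3 + D_4/(1+r)^4 + D_5/(1+r)^5 + TV/(1+r)^5
    = 2618.54342 + 2657.66265 + 2697.36629 + 2737.66308 + 2778.56187 + 111676.81378 = 125166.61109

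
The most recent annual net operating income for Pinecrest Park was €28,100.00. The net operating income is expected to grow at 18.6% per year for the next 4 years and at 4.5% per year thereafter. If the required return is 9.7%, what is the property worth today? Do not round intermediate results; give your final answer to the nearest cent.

€908615.61

D_1 = 33326.60000
D_2 = 39525.34760
D_3 = 46877.06225
D_4 = 55596.19583
Terminal value at year 4: TV = D_4×(1+g_2)/(r−g_2) = 58098.02465/0.052 = 1117269.70472
P_0 = D_1/(1+r)^1 + D_2/(1+r)^2 + D_3/(1+r)^3 + D_4/(1+r)^4 + TV/(1+r)^4
    = 30379.76299 + 32844.48396 + 35509.16862 + 38390.04010 + 771492.15194 = 908615.60761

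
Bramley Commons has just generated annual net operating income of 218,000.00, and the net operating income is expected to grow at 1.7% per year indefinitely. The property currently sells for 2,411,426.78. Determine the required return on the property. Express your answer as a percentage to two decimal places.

D₁ = 218,000.00 × 1.017 = 221,706.0000
P = D₁/(r − g) ⇒ r = D₁/P + g = 221,706.0000/2,411,426.78 + 0.017 = 0.091940 + 0.017 = 0.108940

10.89%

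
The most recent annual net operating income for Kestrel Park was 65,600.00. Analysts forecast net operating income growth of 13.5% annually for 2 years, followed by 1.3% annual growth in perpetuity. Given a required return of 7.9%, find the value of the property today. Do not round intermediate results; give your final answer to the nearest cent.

D_1 = 74456.00000
D_2 = 84507.56000
Terminal value at year 2: TV = D_2×(1+g_2)/(r−g_2) = 85606.15828/0.066 = 1297063.00424
P_0 = D_1/(1+r)^1 + D_2/(1+r)^2 + TV/(1+r)^2
    = 69004.63392 + 72585.96803 + 1114084.63045 = 1255675.23240

1255675.23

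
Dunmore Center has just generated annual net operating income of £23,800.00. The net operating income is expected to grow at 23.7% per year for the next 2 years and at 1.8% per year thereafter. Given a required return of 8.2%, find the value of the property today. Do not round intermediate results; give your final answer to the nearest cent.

£553116.63

D_1 = 29440.60000
D_2 = 36418.02220
Terminal value at year 2: TV = D_2×(1+g_2)/(r−g_2) = 37073.54660/0.064 = 579274.16562
P_0 = D_1/(1+r)^1 + D_2/(1+r)^2 + TV/(1+r)^2
    = 27209.42699 + 31107.26542 + 494799.94057 = 553116.63297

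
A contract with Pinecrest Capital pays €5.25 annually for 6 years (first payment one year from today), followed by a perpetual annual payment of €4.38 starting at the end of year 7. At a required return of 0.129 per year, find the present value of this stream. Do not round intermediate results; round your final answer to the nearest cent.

€37.44

PV of 6-year annuity: €5.25 × [1 − (1+0.129)^−6] / 0.129 = 21.04571
Perpetuity value at year 6: €4.38 / 0.129 = 33.95349
PV of perpetuity: 33.95349 / (1+0.129)^6 = 16.39535
Total PV = 21.04571 + 16.39535 = 37.44106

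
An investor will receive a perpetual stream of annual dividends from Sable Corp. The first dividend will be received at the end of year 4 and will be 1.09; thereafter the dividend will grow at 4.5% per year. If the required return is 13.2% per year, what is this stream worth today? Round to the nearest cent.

Value at end of year 3: C₁ / (r − g) = 1.09 / (0.132 − 0.045) = 12.5287
Discount to today: PV = 12.5287 / (1 + 0.132)^3 = 12.5287 / 1.450572 = 8.64

8.64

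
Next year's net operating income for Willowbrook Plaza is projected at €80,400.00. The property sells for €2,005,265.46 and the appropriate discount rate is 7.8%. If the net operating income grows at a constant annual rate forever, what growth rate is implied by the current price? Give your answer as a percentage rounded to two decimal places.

P = D₁/(r−g) ⇒ g = r − D₁/P = 0.078 − €80,400.00/€2,005,265.46 = 0.037906

3.79%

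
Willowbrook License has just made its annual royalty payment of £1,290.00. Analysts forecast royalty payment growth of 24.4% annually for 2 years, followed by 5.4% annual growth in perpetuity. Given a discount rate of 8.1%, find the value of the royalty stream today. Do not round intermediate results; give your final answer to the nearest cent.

£69882.14

D_1 = 1604.76000
D_2 = 1996.32144
Terminal value at year 2: TV = D_2×(1+g_2)/(r−g_2) = 2104.12280/0.027 = 77930.47399
P_0 = D_1/(1+r)^1 + D_2/(1+r)^2 + TV/(1+r)^2
    = 1484.51434 + 1708.35878 + 66689.26482 = 69882.13794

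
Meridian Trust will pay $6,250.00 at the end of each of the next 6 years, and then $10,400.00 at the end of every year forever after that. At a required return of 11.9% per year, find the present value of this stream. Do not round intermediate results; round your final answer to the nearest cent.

$70284.18

PV of 6-year annuity: $6,250.00 × [1 − (1+0.119)^−6] / 0.119 = 25769.23749
Perpetuity value at year 6: $10,400.00 / 0.119 = 87394.95798
PV of perpetuity: 87394.95798 / (1+0.119)^6 = 44514.94681
Total PV = 25769.23749 + 44514.94681 = 70284.18429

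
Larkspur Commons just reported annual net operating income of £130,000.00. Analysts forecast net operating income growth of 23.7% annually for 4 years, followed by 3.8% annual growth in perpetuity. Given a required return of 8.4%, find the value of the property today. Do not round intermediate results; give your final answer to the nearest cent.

£5705708.42

D_1 = 160810.00000
D_2 = 198921.97000
D_3 = 246066.47689
D_4 = 304384.23191
Terminal value at year 4: TV = D_4×(1+g_2)/(r−g_2) = 315950.83273/0.046 = 6868496.36360
P_0 = D_1/(1+r)^1 + D_2/(1+r)^2 + D_3/(1+r)^3 + D_4/(1+r)^4 + TV/(1+r)^4
    = 148348.70849 + 169287.22546 + 193181.08662 + 220447.42080 + 4974443.97369 = 5705708.41505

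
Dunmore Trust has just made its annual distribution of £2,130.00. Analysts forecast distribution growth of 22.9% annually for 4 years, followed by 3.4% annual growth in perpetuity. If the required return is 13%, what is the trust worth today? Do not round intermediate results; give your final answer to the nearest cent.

D_1 = 2617.77000
D_2 = 3217.23933
D_3 = 3953.98714
D_4 = 4859.45019
Terminal value at year 4: TV = D_4×(1+g_2)/(r−g_2) = 5024.67150/0.096 = 52340.32810
P_0 = D_1/(1+r)^1 + D_2/(1+r)^2 + D_3/(1+r)^3 + D_4/(1+r)^4 + TV/(1+r)^4
    = 2316.61062 + 2519.57031 + 2740.31143 + 2980.39181 + 32101.30343 = 42658.18760

£42658.19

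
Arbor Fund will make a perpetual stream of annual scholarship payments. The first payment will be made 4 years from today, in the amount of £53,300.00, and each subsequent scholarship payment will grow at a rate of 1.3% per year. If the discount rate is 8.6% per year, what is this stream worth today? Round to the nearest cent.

Value at end of year 3: C₁ / (r − g) = £53,300.00 / (0.086 − 0.013) = £730,136.9863
Discount to today: PV = £730,136.9863 / (1 + 0.086)^3 = £730,136.9863 / 1.280824 = £570,052.52

£570052.52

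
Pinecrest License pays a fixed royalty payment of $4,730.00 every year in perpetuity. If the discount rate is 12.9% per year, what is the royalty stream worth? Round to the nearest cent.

$36666.67

Level perpetuity: PV = C / r = $4,730.00 / 0.129 = $36,666.67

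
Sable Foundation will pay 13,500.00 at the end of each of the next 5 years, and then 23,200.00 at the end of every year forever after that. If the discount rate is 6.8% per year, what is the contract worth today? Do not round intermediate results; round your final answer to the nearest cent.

PV of 5-year annuity: 13,500.00 × [1 − (1+0.068)^−5] / 0.068 = 55650.34914
Perpetuity value at year 5: 23,200.00 / 0.068 = 341176.47059
PV of perpetuity: 341176.47059 / (1+0.068)^5 = 245540.31504
Total PV = 55650.34914 + 245540.31504 = 301190.66417

301190.66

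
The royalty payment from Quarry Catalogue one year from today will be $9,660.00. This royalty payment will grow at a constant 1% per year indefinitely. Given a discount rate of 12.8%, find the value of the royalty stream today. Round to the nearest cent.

Growing perpetuity: P = D₁ / (r − g) = $9,660.0000 / (0.128 − 0.01) = $81,864.41

$81864.41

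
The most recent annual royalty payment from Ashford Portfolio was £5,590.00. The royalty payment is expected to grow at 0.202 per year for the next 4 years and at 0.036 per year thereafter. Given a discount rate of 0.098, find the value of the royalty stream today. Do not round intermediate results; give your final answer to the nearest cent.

£162329.71

D_1 = 6719.18000
D_2 = 8076.45436
D_3 = 9707.89814
D_4 = 11668.89357
Terminal value at year 4: TV = D_4×(1+g_2)/(r−g_2) = 12088.97373/0.062 = 194983.44731
P_0 = D_1/(1+r)^1 + D_2/(1+r)^2 + D_3/(1+r)^3 + D_4/(1+r)^4 + TV/(1+r)^4
    = 6119.47177 + 6699.09386 + 7333.61642 + 8028.23947 + 134149.29171 = 162329.71323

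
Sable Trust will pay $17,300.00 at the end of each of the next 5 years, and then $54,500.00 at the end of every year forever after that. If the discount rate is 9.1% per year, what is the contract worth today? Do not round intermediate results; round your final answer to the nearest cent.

$454580.73

PV of 5-year annuity: $17,300.00 × [1 − (1+0.091)^−5] / 0.091 = 67116.73065
Perpetuity value at year 5: $54,500.00 / 0.091 = 598901.09890
PV of perpetuity: 598901.09890 / (1+0.091)^5 = 387463.99947
Total PV = 67116.73065 + 387463.99947 = 454580.73011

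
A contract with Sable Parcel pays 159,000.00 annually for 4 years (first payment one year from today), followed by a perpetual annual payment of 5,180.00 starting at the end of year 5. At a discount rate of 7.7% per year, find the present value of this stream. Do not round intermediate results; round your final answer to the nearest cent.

PV of 4-year annuity: 159,000.00 × [1 − (1+0.077)^−4] / 0.077 = 530164.05967
Perpetuity value at year 4: 5,180.00 / 0.077 = 67272.72727
PV of perpetuity: 67272.72727 / (1+0.077)^4 = 50000.71577
Total PV = 530164.05967 + 50000.71577 = 580164.77544

580164.78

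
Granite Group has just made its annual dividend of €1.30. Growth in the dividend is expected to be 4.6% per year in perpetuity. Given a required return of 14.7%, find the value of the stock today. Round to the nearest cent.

€13.46

D₁ = D₀ × (1 + g) = €1.30 × 1.046 = €1.3598
Growing perpetuity: P = D₁ / (r − g) = €1.3598 / (0.147 − 0.046) = €13.46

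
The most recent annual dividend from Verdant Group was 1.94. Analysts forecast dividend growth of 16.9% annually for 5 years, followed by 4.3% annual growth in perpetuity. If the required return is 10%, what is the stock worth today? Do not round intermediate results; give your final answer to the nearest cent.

59.80

D_1 = 2.26786
D_2 = 2.65113
D_3 = 3.09917
D_4 = 3.62293
D_5 = 4.23520
Terminal value at year 5: TV = D_5×(1+g_2)/(r−g_2) = 4.41732/0.057 = 77.49679
P_0 = D_1/(1+r)^1 + D_2/(1+r)^2 + D_3/(1+r)^3 + D_4/(1+r)^4 + D_5/(1+r)^5 + TV/(1+r)^5
    = 2.06169 + 2.19102 + 2.32845 + 2.47451 + 2.62973 + 48.11941 = 59.80481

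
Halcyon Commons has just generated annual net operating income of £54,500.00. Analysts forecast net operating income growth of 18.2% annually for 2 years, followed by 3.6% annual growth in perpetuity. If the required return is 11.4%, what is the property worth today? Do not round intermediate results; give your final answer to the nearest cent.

D_1 = 64419.00000
D_2 = 76143.25800
Terminal value at year 2: TV = D_2×(1+g_2)/(r−g_2) = 78884.41529/0.078 = 1011338.65754
P_0 = D_1/(1+r)^1 + D_2/(1+r)^2 + TV/(1+r)^2
    = 57826.75045 + 61356.57005 + 814941.10983 = 934124.43033

£934124.43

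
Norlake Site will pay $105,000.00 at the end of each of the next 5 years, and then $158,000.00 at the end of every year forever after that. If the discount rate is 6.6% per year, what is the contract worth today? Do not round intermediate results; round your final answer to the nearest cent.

$2174281.53

PV of 5-year annuity: $105,000.00 × [1 − (1+0.066)^−5] / 0.066 = 435171.23139
Perpetuity value at year 5: $158,000.00 / 0.066 = 2393939.39394
PV of perpetuity: 2393939.39394 / (1+0.066)^5 = 1739110.30289
Total PV = 435171.23139 + 1739110.30289 = 2174281.53429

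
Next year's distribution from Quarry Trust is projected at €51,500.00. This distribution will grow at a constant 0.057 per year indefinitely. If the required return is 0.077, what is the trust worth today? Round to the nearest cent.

€2575000.00

Growing perpetuity: P = D₁ / (r − g) = €51,500.0000 / (0.077 − 0.057) = €2,575,000.00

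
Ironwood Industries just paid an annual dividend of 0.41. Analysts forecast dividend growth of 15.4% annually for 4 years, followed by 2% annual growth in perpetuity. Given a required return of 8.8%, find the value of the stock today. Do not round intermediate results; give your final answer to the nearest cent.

9.69

D_1 = 0.47314
D_2 = 0.54600
D_3 = 0.63009
D_4 = 0.72712
Terminal value at year 4: TV = D_4×(1+g_2)/(r−g_2) = 0.74166/0.068 = 10.90683
P_0 = D_1/(1+r)^1 + D_2/(1+r)^2 + D_3/(1+r)^3 + D_4/(1+r)^4 + TV/(1+r)^4
    = 0.43487 + 0.46125 + 0.48923 + 0.51891 + 7.78364 = 9.68790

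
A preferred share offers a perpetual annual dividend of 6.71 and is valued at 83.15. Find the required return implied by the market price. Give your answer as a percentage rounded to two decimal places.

8.07%

P = C/r ⇒ r = C/P = 6.71/83.15 = 0.080698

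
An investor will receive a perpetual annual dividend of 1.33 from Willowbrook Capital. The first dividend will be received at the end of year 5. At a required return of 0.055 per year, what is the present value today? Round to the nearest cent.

Value at end of year 4: C / r = 1.33 / 0.055 = 24.1818
Discount to today: PV = 24.1818 / (1 + 0.055)^4 = 24.1818 / 1.238825 = 19.52

19.52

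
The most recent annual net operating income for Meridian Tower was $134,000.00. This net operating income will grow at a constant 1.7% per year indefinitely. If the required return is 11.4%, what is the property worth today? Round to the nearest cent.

$1404927.84

D₁ = D₀ × (1 + g) = $134,000.00 × 1.017 = $136,278.0000
Growing perpetuity: P = D₁ / (r − g) = $136,278.0000 / (0.114 − 0.017) = $1,404,927.84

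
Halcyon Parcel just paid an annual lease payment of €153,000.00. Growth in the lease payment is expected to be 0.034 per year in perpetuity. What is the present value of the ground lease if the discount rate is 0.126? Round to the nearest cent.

D₁ = D₀ × (1 + g) = €153,000.00 × 1.034 = €158,202.0000
Growing perpetuity: P = D₁ / (r − g) = €158,202.0000 / (0.126 − 0.034) = €1,719,586.96

€1719586.96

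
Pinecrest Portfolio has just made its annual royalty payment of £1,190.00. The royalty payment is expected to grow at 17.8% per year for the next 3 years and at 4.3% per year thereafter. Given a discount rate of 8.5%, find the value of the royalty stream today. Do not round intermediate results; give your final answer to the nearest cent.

£42038.34

D_1 = 1401.82000
D_2 = 1651.34396
D_3 = 1945.28318
Terminal value at year 3: TV = D_3×(1+g_2)/(r−g_2) = 2028.93036/0.042 = 48307.86576
P_0 = D_1/(1+r)^1 + D_2/(1+r)^2 + D_3/(1+r)^3 + TV/(1+r)^3
    = 1292.00000 + 1402.74286 + 1522.97796 + 37820.61932 = 42038.34014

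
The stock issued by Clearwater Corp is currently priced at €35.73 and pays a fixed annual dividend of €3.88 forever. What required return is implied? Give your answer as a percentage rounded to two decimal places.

10.86%

P = C/r ⇒ r = C/P = €3.88/€35.73 = 0.108592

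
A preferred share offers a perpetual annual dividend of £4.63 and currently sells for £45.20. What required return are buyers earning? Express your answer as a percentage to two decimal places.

P = C/r ⇒ r = C/P = £4.63/£45.20 = 0.102434

10.24%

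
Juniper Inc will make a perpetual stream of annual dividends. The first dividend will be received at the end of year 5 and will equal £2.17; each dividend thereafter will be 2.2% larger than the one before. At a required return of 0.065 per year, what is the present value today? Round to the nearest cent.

£39.23

Value at end of year 4: C₁ / (r − g) = £2.17 / (0.065 − 0.022) = £50.4651
Discount to today: PV = £50.4651 / (1 + 0.065)^4 = £50.4651 / 1.286466 = £39.23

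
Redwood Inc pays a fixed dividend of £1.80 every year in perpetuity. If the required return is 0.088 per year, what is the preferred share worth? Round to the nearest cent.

£20.45

Level perpetuity: PV = C / r = £1.80 / 0.088 = £20.45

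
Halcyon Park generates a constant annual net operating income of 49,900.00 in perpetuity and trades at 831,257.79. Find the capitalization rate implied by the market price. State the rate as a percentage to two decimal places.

6.00%

P = C/r ⇒ r = C/P = 49,900.00/831,257.79 = 0.060030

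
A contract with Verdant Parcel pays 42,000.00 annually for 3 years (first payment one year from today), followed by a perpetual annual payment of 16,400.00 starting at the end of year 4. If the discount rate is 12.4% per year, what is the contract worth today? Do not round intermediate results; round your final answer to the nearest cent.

193324.76

PV of 3-year annuity: 42,000.00 × [1 − (1+0.124)^−3] / 0.124 = 100187.55148
Perpetuity value at year 3: 16,400.00 / 0.124 = 132258.06452
PV of perpetuity: 132258.06452 / (1+0.124)^3 = 93137.21108
Total PV = 100187.55148 + 93137.21108 = 193324.76256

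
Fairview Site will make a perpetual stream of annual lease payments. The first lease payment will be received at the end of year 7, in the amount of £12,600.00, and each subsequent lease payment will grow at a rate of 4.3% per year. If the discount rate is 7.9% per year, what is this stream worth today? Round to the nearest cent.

Value at end of year 6: C₁ / (r − g) = £12,600.00 / (0.079 − 0.043) = £350,000.0000
Discount to today: PV = £350,000.0000 / (1 + 0.079)^6 = £350,000.0000 / 1.578079 = £221,788.68

£221788.68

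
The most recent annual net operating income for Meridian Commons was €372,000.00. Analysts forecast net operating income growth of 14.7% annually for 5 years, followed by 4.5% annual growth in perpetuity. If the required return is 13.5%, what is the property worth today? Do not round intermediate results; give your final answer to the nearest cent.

€6472381.55

D_1 = 426684.00000
D_2 = 489406.54800
D_3 = 561349.31056
D_4 = 643867.65921
D_5 = 738516.20511
Terminal value at year 5: TV = D_5×(1+g_2)/(r−g_2) = 771749.43434/0.09 = 8574993.71490
P_0 = D_1/(1+r)^1 + D_2/(1+r)^2 + D_3/(1+r)^3 + D_4/(1+r)^4 + D_5/(1+r)^5 + TV/(1+r)^5
    = 375933.03965 + 379907.66209 + 383924.30698 + 387983.41859 + 392085.44593 + 4552547.67771 = 6472381.55096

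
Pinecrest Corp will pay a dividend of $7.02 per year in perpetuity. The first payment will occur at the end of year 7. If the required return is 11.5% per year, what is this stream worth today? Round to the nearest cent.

$31.77

Value at end of year 6: C / r = $7.02 / 0.115 = $61.0435
Discount to today: PV = $61.0435 / (1 + 0.115)^6 = $61.0435 / 1.921539 = $31.77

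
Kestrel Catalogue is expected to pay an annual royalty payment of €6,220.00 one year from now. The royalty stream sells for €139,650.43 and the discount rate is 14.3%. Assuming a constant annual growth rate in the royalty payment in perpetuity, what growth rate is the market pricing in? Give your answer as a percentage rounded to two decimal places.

P = D₁/(r−g) ⇒ g = r − D₁/P = 0.143 − €6,220.00/€139,650.43 = 0.098460

9.85%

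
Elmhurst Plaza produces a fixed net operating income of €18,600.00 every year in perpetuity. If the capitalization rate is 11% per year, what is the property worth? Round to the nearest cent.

Level perpetuity: PV = C / r = €18,600.00 / 0.11 = €169,090.91

€169090.91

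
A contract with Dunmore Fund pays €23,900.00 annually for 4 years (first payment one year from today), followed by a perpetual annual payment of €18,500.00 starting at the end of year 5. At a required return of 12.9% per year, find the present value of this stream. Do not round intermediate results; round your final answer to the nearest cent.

PV of 4-year annuity: €23,900.00 × [1 − (1+0.129)^−4] / 0.129 = 71237.82604
Perpetuity value at year 4: €18,500.00 / 0.129 = 143410.85271
PV of perpetuity: 143410.85271 / (1+0.129)^4 = 88268.60243
Total PV = 71237.82604 + 88268.60243 = 159506.42847

€159506.43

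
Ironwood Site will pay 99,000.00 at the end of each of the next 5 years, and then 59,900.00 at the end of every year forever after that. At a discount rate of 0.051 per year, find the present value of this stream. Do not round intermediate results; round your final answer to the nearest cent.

1343325.41

PV of 5-year annuity: 99,000.00 × [1 − (1+0.051)^−5] / 0.051 = 427435.94353
Perpetuity value at year 5: 59,900.00 / 0.051 = 1174509.80392
PV of perpetuity: 1174509.80392 / (1+0.051)^5 = 915889.47041
Total PV = 427435.94353 + 915889.47041 = 1343325.41394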